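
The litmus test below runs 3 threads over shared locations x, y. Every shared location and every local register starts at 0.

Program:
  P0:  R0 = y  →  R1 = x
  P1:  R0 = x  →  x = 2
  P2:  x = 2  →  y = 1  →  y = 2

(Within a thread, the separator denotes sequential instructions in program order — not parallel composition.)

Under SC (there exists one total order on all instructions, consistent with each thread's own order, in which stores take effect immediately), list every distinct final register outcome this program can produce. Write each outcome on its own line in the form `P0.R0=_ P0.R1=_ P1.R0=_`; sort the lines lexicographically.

outcome vector order: (P0.R0,P0.R1,P1.R0)
|SC outcomes| = 8

P0.R0=0 P0.R1=0 P1.R0=0
P0.R0=0 P0.R1=0 P1.R0=2
P0.R0=0 P0.R1=2 P1.R0=0
P0.R0=0 P0.R1=2 P1.R0=2
P0.R0=1 P0.R1=2 P1.R0=0
P0.R0=1 P0.R1=2 P1.R0=2
P0.R0=2 P0.R1=2 P1.R0=0
P0.R0=2 P0.R1=2 P1.R0=2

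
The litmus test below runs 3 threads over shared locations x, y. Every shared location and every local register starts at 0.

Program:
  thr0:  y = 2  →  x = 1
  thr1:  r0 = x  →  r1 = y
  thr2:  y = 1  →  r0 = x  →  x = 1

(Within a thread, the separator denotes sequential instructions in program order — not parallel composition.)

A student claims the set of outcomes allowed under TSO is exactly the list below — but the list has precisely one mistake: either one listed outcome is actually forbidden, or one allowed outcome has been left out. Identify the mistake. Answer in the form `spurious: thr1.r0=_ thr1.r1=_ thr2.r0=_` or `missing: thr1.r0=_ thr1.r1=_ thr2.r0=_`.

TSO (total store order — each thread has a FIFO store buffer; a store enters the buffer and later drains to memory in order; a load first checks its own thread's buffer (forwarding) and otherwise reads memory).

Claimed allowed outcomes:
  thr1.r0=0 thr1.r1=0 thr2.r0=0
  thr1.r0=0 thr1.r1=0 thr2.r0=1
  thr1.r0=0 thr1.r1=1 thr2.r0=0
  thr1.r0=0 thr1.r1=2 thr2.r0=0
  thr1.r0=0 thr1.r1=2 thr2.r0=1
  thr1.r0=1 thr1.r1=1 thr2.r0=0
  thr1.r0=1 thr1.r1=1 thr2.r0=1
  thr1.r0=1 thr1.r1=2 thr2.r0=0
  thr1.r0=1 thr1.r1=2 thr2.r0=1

missing: thr1.r0=0 thr1.r1=1 thr2.r0=1

outcome vector order: (thr1.r0,thr1.r1,thr2.r0)
TSO (10): 0/0/0; 0/0/1; 0/1/0; 0/1/1; 0/2/0; 0/2/1; 1/1/0; 1/1/1; 1/2/0; 1/2/1
TSO∖claimed = {0/1/1}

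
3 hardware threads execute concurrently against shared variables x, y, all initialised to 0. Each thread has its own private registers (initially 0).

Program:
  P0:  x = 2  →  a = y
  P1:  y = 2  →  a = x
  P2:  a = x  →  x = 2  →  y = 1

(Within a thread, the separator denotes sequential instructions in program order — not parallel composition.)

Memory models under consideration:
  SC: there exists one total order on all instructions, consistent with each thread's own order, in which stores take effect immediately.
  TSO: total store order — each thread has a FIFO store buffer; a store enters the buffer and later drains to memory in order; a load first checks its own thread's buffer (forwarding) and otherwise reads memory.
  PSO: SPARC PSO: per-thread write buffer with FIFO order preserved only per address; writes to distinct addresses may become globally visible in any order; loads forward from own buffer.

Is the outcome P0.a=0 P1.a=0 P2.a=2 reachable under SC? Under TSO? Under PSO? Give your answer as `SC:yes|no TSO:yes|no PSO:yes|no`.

outcome vector order: (P0.a,P1.a,P2.a)
under SC → (0,2,0), (0,2,2), (1,0,0), (1,0,2), (1,2,0), (1,2,2), (2,0,0), (2,0,2), (2,2,0), (2,2,2)
under TSO → (0,0,0), (0,0,2), (0,2,0), (0,2,2), (1,0,0), (1,0,2), (1,2,0), (1,2,2), (2,0,0), (2,0,2), (2,2,0), (2,2,2)
under PSO → (0,0,0), (0,0,2), (0,2,0), (0,2,2), (1,0,0), (1,0,2), (1,2,0), (1,2,2), (2,0,0), (2,0,2), (2,2,0), (2,2,2)
target (0,0,2) ∈ {TSO,PSO}

SC:no TSO:yes PSO:yes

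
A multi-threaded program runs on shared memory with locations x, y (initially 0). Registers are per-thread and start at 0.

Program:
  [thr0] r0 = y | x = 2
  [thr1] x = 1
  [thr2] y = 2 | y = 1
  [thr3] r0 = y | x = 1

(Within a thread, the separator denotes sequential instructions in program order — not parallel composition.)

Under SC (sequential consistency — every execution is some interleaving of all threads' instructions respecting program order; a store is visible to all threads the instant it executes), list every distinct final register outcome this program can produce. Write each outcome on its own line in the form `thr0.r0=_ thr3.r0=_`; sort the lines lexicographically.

thr0.r0=0 thr3.r0=0
thr0.r0=0 thr3.r0=1
thr0.r0=0 thr3.r0=2
thr0.r0=1 thr3.r0=0
thr0.r0=1 thr3.r0=1
thr0.r0=1 thr3.r0=2
thr0.r0=2 thr3.r0=0
thr0.r0=2 thr3.r0=1
thr0.r0=2 thr3.r0=2

outcome vector order: (thr0.r0,thr3.r0)
|SC outcomes| = 9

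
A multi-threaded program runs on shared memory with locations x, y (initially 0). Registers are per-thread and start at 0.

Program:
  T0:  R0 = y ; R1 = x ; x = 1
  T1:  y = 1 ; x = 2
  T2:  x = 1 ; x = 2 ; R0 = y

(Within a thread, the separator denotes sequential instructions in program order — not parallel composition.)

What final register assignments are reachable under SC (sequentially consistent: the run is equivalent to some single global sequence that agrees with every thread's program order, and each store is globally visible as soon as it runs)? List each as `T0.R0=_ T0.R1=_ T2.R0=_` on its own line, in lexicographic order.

T0.R0=0 T0.R1=0 T2.R0=0
T0.R0=0 T0.R1=0 T2.R0=1
T0.R0=0 T0.R1=1 T2.R0=0
T0.R0=0 T0.R1=1 T2.R0=1
T0.R0=0 T0.R1=2 T2.R0=0
T0.R0=0 T0.R1=2 T2.R0=1
T0.R0=1 T0.R1=0 T2.R0=1
T0.R0=1 T0.R1=1 T2.R0=1
T0.R0=1 T0.R1=2 T2.R0=0
T0.R0=1 T0.R1=2 T2.R0=1

outcome vector order: (T0.R0,T0.R1,T2.R0)
|SC outcomes| = 10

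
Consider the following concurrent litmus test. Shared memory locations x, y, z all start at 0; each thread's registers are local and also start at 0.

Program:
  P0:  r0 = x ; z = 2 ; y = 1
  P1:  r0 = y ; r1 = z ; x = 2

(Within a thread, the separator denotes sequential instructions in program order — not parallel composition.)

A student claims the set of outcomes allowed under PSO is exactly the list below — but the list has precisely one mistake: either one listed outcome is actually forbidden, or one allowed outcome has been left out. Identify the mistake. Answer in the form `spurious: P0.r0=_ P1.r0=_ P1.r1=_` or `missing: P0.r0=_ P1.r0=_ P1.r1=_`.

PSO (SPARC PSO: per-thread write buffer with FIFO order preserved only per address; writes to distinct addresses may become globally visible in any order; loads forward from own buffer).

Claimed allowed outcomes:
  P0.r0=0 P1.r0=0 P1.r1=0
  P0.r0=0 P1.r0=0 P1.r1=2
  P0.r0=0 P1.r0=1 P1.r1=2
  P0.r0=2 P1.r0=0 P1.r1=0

outcome vector order: (P0.r0,P1.r0,P1.r1)
under PSO → 0/0/0, 0/0/2, 0/1/0, 0/1/2, 2/0/0
PSO∖claimed = {0/1/0}

missing: P0.r0=0 P1.r0=1 P1.r1=0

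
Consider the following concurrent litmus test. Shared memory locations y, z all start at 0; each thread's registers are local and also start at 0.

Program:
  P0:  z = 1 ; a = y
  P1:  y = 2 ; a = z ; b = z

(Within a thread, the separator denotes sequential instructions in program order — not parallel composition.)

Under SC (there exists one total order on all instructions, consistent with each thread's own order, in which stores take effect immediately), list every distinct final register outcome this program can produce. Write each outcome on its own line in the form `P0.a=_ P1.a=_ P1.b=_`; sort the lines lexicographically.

P0.a=0 P1.a=1 P1.b=1
P0.a=2 P1.a=0 P1.b=0
P0.a=2 P1.a=0 P1.b=1
P0.a=2 P1.a=1 P1.b=1

outcome vector order: (P0.a,P1.a,P1.b)
|SC outcomes| = 4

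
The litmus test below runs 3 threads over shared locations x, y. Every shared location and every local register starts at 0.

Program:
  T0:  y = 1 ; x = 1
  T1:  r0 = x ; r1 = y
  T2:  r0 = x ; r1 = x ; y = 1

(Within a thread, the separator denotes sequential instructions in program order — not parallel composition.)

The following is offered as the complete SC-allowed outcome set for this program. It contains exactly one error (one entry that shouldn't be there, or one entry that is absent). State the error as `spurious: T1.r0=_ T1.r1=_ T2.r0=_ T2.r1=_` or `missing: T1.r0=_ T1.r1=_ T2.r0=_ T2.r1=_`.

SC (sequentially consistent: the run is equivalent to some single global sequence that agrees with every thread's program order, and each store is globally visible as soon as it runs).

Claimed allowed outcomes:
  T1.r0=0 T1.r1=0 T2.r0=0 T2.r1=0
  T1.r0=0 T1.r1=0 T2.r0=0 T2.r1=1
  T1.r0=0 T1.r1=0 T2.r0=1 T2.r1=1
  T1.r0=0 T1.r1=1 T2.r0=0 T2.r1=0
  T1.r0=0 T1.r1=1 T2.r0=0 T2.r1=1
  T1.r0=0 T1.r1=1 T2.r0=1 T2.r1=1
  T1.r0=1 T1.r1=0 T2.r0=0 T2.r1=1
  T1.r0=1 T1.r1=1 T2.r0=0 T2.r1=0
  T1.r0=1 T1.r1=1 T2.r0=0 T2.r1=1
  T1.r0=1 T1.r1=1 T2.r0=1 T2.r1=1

spurious: T1.r0=1 T1.r1=0 T2.r0=0 T2.r1=1

outcome vector order: (T1.r0,T1.r1,T2.r0,T2.r1)
under SC → (0,0,0,0); (0,0,0,1); (0,0,1,1); (0,1,0,0); (0,1,0,1); (0,1,1,1); (1,1,0,0); (1,1,0,1); (1,1,1,1)
claimed∖SC = {(1,0,0,1)}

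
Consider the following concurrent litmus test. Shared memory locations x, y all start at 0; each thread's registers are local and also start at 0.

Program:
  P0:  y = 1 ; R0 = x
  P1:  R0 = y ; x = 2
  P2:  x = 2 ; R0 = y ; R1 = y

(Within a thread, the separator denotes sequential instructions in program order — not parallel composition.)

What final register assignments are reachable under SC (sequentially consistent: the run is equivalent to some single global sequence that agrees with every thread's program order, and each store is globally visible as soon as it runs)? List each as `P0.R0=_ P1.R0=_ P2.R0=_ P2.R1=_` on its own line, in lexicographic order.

outcome vector order: (P0.R0,P1.R0,P2.R0,P2.R1)
|SC outcomes| = 8

P0.R0=0 P1.R0=0 P2.R0=1 P2.R1=1
P0.R0=0 P1.R0=1 P2.R0=1 P2.R1=1
P0.R0=2 P1.R0=0 P2.R0=0 P2.R1=0
P0.R0=2 P1.R0=0 P2.R0=0 P2.R1=1
P0.R0=2 P1.R0=0 P2.R0=1 P2.R1=1
P0.R0=2 P1.R0=1 P2.R0=0 P2.R1=0
P0.R0=2 P1.R0=1 P2.R0=0 P2.R1=1
P0.R0=2 P1.R0=1 P2.R0=1 P2.R1=1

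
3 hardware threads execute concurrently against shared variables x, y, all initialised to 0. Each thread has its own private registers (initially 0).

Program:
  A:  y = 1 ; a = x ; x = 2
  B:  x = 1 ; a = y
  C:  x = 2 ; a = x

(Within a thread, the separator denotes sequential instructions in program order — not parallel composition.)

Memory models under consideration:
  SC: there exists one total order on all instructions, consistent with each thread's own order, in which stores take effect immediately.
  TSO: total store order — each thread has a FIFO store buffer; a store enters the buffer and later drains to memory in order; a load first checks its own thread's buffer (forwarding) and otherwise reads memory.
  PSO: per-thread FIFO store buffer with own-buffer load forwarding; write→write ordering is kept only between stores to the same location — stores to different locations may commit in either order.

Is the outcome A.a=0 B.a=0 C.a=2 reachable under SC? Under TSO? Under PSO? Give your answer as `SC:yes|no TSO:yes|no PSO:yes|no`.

SC:no TSO:yes PSO:yes

outcome vector order: (A.a,B.a,C.a)
SC (9): (0,1,1), (0,1,2), (1,0,1), (1,0,2), (1,1,1), (1,1,2), (2,0,2), (2,1,1), (2,1,2)
TSO (12): (0,0,1), (0,0,2), (0,1,1), (0,1,2), (1,0,1), (1,0,2), (1,1,1), (1,1,2), (2,0,1), (2,0,2), (2,1,1), (2,1,2)
PSO (12): (0,0,1), (0,0,2), (0,1,1), (0,1,2), (1,0,1), (1,0,2), (1,1,1), (1,1,2), (2,0,1), (2,0,2), (2,1,1), (2,1,2)
target (0,0,2) ∈ {TSO,PSO}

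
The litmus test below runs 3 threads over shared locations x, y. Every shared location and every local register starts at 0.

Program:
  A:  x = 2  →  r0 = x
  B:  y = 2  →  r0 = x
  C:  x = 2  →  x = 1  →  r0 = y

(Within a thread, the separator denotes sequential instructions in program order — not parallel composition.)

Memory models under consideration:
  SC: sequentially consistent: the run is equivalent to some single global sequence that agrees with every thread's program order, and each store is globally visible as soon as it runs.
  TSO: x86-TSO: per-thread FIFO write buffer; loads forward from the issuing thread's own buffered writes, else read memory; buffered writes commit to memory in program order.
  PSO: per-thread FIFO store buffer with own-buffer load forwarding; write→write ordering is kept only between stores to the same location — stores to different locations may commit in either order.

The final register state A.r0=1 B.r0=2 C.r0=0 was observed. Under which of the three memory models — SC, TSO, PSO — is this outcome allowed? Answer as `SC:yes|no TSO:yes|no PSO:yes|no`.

outcome vector order: (A.r0,B.r0,C.r0)
under SC → <1 0 2> <1 1 0> <1 1 2> <1 2 2> <2 0 2> <2 1 0> <2 1 2> <2 2 0> <2 2 2>
under TSO → <1 0 0> <1 0 2> <1 1 0> <1 1 2> <1 2 0> <1 2 2> <2 0 0> <2 0 2> <2 1 0> <2 1 2> <2 2 0> <2 2 2>
under PSO → <1 0 0> <1 0 2> <1 1 0> <1 1 2> <1 2 0> <1 2 2> <2 0 0> <2 0 2> <2 1 0> <2 1 2> <2 2 0> <2 2 2>
target <1 2 0> ∈ {TSO,PSO}

SC:no TSO:yes PSO:yes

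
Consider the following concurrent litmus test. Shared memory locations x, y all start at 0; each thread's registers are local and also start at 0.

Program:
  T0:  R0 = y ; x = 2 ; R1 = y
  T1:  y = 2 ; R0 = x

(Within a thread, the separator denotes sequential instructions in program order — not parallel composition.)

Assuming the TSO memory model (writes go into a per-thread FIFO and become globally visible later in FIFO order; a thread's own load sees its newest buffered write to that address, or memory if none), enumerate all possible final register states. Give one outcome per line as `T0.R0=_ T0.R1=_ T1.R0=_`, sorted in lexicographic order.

outcome vector order: (T0.R0,T0.R1,T1.R0)
|TSO outcomes| = 6

T0.R0=0 T0.R1=0 T1.R0=0
T0.R0=0 T0.R1=0 T1.R0=2
T0.R0=0 T0.R1=2 T1.R0=0
T0.R0=0 T0.R1=2 T1.R0=2
T0.R0=2 T0.R1=2 T1.R0=0
T0.R0=2 T0.R1=2 T1.R0=2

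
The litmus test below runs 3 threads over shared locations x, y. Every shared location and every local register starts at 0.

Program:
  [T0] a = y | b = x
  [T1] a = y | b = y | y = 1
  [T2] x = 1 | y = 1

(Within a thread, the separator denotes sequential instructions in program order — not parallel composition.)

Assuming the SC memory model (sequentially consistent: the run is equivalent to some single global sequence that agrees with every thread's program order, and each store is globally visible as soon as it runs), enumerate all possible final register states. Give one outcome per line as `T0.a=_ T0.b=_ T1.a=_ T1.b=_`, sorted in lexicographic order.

outcome vector order: (T0.a,T0.b,T1.a,T1.b)
|SC outcomes| = 10

T0.a=0 T0.b=0 T1.a=0 T1.b=0
T0.a=0 T0.b=0 T1.a=0 T1.b=1
T0.a=0 T0.b=0 T1.a=1 T1.b=1
T0.a=0 T0.b=1 T1.a=0 T1.b=0
T0.a=0 T0.b=1 T1.a=0 T1.b=1
T0.a=0 T0.b=1 T1.a=1 T1.b=1
T0.a=1 T0.b=0 T1.a=0 T1.b=0
T0.a=1 T0.b=1 T1.a=0 T1.b=0
T0.a=1 T0.b=1 T1.a=0 T1.b=1
T0.a=1 T0.b=1 T1.a=1 T1.b=1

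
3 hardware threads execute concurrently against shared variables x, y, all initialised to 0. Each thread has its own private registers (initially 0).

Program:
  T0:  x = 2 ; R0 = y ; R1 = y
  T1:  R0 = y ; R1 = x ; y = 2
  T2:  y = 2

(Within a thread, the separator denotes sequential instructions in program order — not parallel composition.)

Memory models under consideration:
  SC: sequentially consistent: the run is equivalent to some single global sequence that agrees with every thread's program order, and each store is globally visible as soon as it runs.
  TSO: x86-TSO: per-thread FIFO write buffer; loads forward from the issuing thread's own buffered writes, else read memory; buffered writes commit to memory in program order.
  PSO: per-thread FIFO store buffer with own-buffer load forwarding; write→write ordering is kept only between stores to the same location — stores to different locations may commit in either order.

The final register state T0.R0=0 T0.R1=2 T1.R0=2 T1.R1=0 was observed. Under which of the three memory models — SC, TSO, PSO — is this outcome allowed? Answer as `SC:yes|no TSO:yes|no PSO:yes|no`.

outcome vector order: (T0.R0,T0.R1,T1.R0,T1.R1)
[SC] allowed = {0/0/0/0; 0/0/0/2; 0/0/2/2; 0/2/0/0; 0/2/0/2; 0/2/2/2; 2/2/0/0; 2/2/0/2; 2/2/2/0; 2/2/2/2}
[TSO] allowed = {0/0/0/0; 0/0/0/2; 0/0/2/0; 0/0/2/2; 0/2/0/0; 0/2/0/2; 0/2/2/0; 0/2/2/2; 2/2/0/0; 2/2/0/2; 2/2/2/0; 2/2/2/2}
[PSO] allowed = {0/0/0/0; 0/0/0/2; 0/0/2/0; 0/0/2/2; 0/2/0/0; 0/2/0/2; 0/2/2/0; 0/2/2/2; 2/2/0/0; 2/2/0/2; 2/2/2/0; 2/2/2/2}
target 0/2/2/0 ∈ {TSO,PSO}

SC:no TSO:yes PSO:yes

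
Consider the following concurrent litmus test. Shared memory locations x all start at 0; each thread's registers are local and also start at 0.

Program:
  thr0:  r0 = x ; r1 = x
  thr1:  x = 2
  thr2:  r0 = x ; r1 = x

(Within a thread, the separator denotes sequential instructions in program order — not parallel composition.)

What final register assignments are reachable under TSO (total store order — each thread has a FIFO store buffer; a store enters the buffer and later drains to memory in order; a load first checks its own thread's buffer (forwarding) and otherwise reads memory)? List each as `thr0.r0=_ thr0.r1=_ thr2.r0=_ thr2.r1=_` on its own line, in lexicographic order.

outcome vector order: (thr0.r0,thr0.r1,thr2.r0,thr2.r1)
|TSO outcomes| = 9

thr0.r0=0 thr0.r1=0 thr2.r0=0 thr2.r1=0
thr0.r0=0 thr0.r1=0 thr2.r0=0 thr2.r1=2
thr0.r0=0 thr0.r1=0 thr2.r0=2 thr2.r1=2
thr0.r0=0 thr0.r1=2 thr2.r0=0 thr2.r1=0
thr0.r0=0 thr0.r1=2 thr2.r0=0 thr2.r1=2
thr0.r0=0 thr0.r1=2 thr2.r0=2 thr2.r1=2
thr0.r0=2 thr0.r1=2 thr2.r0=0 thr2.r1=0
thr0.r0=2 thr0.r1=2 thr2.r0=0 thr2.r1=2
thr0.r0=2 thr0.r1=2 thr2.r0=2 thr2.r1=2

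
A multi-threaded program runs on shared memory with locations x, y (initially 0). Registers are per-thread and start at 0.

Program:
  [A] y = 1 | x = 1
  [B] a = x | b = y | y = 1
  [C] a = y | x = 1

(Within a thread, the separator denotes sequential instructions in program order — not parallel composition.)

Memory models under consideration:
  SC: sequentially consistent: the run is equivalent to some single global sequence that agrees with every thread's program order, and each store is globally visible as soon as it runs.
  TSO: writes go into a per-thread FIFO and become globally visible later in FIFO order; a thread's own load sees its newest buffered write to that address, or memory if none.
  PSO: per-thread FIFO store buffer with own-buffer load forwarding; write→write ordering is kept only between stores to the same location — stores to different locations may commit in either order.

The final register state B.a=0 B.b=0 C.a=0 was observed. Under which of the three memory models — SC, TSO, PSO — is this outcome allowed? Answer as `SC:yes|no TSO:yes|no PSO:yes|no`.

SC:yes TSO:yes PSO:yes

outcome vector order: (B.a,B.b,C.a)
under SC → <0 0 0>, <0 0 1>, <0 1 0>, <0 1 1>, <1 0 0>, <1 1 0>, <1 1 1>
under TSO → <0 0 0>, <0 0 1>, <0 1 0>, <0 1 1>, <1 0 0>, <1 1 0>, <1 1 1>
under PSO → <0 0 0>, <0 0 1>, <0 1 0>, <0 1 1>, <1 0 0>, <1 0 1>, <1 1 0>, <1 1 1>
target <0 0 0> ∈ {SC,TSO,PSO}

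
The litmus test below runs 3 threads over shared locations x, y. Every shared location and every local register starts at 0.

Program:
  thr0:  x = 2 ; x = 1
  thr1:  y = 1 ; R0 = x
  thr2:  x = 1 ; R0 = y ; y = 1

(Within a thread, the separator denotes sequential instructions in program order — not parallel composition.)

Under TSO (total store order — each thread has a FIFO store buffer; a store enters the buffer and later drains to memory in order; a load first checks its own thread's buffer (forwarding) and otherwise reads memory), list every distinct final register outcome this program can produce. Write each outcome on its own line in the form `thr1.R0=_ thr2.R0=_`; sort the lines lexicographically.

outcome vector order: (thr1.R0,thr2.R0)
|TSO outcomes| = 6

thr1.R0=0 thr2.R0=0
thr1.R0=0 thr2.R0=1
thr1.R0=1 thr2.R0=0
thr1.R0=1 thr2.R0=1
thr1.R0=2 thr2.R0=0
thr1.R0=2 thr2.R0=1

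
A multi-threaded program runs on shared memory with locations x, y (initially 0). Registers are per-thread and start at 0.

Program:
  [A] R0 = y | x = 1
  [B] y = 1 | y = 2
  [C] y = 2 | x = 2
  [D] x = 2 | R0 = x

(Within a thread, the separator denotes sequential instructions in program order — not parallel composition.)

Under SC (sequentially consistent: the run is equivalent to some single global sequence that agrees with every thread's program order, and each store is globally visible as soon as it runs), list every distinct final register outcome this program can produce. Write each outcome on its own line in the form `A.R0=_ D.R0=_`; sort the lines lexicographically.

outcome vector order: (A.R0,D.R0)
|SC outcomes| = 6

A.R0=0 D.R0=1
A.R0=0 D.R0=2
A.R0=1 D.R0=1
A.R0=1 D.R0=2
A.R0=2 D.R0=1
A.R0=2 D.R0=2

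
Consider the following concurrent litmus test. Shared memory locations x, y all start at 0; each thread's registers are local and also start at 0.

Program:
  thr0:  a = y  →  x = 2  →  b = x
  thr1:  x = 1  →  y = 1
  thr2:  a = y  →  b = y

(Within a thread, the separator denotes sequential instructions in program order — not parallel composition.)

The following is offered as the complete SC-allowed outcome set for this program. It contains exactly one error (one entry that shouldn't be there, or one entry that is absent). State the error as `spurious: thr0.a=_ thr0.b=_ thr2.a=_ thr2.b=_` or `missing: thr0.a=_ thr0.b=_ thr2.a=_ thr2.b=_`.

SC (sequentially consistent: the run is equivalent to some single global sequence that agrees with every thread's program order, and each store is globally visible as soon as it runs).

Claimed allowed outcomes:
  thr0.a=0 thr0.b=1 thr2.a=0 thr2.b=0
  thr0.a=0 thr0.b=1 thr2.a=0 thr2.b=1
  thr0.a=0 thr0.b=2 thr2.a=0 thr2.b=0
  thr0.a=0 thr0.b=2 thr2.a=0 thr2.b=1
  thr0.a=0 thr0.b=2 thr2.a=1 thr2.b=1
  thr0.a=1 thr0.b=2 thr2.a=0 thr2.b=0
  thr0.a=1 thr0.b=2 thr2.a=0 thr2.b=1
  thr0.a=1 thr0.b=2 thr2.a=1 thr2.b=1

outcome vector order: (thr0.a,thr0.b,thr2.a,thr2.b)
SC (9): (0,1,0,0) (0,1,0,1) (0,1,1,1) (0,2,0,0) (0,2,0,1) (0,2,1,1) (1,2,0,0) (1,2,0,1) (1,2,1,1)
SC∖claimed = {(0,1,1,1)}

missing: thr0.a=0 thr0.b=1 thr2.a=1 thr2.b=1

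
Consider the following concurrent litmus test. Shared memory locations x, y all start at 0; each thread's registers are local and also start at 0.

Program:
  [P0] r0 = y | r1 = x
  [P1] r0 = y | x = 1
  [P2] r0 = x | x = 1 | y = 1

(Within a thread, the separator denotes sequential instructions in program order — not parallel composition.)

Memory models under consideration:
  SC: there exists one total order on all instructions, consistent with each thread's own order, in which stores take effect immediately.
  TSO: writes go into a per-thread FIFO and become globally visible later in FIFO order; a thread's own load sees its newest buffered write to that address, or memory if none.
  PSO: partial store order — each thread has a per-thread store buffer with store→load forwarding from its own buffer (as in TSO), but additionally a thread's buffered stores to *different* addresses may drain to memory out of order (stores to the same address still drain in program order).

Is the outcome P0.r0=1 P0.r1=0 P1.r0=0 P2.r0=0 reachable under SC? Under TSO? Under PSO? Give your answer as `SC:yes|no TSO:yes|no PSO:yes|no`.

outcome vector order: (P0.r0,P0.r1,P1.r0,P2.r0)
[SC] allowed = {0/0/0/0, 0/0/0/1, 0/0/1/0, 0/1/0/0, 0/1/0/1, 0/1/1/0, 1/1/0/0, 1/1/0/1, 1/1/1/0}
[TSO] allowed = {0/0/0/0, 0/0/0/1, 0/0/1/0, 0/1/0/0, 0/1/0/1, 0/1/1/0, 1/1/0/0, 1/1/0/1, 1/1/1/0}
[PSO] allowed = {0/0/0/0, 0/0/0/1, 0/0/1/0, 0/1/0/0, 0/1/0/1, 0/1/1/0, 1/0/0/0, 1/0/1/0, 1/1/0/0, 1/1/0/1, 1/1/1/0}
target 1/0/0/0 ∈ {PSO}

SC:no TSO:no PSO:yes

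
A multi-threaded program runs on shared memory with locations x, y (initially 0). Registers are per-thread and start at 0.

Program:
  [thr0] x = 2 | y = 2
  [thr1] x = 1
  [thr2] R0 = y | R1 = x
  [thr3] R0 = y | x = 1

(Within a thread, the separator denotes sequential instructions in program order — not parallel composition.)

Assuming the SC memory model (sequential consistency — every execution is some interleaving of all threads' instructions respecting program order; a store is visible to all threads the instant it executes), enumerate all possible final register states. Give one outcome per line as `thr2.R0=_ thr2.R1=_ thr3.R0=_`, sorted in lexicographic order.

thr2.R0=0 thr2.R1=0 thr3.R0=0
thr2.R0=0 thr2.R1=0 thr3.R0=2
thr2.R0=0 thr2.R1=1 thr3.R0=0
thr2.R0=0 thr2.R1=1 thr3.R0=2
thr2.R0=0 thr2.R1=2 thr3.R0=0
thr2.R0=0 thr2.R1=2 thr3.R0=2
thr2.R0=2 thr2.R1=1 thr3.R0=0
thr2.R0=2 thr2.R1=1 thr3.R0=2
thr2.R0=2 thr2.R1=2 thr3.R0=0
thr2.R0=2 thr2.R1=2 thr3.R0=2

outcome vector order: (thr2.R0,thr2.R1,thr3.R0)
|SC outcomes| = 10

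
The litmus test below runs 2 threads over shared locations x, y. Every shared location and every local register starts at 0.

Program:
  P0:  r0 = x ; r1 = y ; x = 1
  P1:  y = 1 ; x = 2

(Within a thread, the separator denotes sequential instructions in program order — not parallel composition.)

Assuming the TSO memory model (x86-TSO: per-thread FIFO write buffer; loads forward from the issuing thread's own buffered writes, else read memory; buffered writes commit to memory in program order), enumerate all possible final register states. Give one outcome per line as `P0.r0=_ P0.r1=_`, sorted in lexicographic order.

outcome vector order: (P0.r0,P0.r1)
|TSO outcomes| = 3

P0.r0=0 P0.r1=0
P0.r0=0 P0.r1=1
P0.r0=2 P0.r1=1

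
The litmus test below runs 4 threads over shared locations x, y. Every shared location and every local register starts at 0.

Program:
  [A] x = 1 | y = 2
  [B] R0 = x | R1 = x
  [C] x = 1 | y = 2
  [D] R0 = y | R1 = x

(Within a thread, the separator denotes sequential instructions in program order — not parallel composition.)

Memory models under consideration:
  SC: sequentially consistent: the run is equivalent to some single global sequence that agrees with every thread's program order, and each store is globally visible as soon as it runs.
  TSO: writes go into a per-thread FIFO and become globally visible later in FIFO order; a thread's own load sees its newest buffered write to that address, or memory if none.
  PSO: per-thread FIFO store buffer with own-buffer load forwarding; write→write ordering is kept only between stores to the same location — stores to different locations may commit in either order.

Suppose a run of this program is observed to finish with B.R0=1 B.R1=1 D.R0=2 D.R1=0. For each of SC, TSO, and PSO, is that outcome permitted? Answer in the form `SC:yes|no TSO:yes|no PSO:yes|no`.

SC:no TSO:no PSO:yes

outcome vector order: (B.R0,B.R1,D.R0,D.R1)
[SC] allowed = {0000, 0001, 0021, 0100, 0101, 0121, 1100, 1101, 1121}
[TSO] allowed = {0000, 0001, 0021, 0100, 0101, 0121, 1100, 1101, 1121}
[PSO] allowed = {0000, 0001, 0020, 0021, 0100, 0101, 0120, 0121, 1100, 1101, 1120, 1121}
target 1120 ∈ {PSO}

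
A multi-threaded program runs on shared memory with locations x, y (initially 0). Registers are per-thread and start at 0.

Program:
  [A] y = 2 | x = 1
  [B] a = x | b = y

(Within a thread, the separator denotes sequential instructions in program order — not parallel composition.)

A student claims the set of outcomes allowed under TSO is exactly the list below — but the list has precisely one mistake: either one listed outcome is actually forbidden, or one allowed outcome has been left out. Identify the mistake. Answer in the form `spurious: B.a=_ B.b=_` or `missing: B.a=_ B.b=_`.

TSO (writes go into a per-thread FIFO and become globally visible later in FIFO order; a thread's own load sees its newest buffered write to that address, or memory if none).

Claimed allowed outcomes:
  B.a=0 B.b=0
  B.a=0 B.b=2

missing: B.a=1 B.b=2

outcome vector order: (B.a,B.b)
under TSO → 0/0; 0/2; 1/2
TSO∖claimed = {1/2}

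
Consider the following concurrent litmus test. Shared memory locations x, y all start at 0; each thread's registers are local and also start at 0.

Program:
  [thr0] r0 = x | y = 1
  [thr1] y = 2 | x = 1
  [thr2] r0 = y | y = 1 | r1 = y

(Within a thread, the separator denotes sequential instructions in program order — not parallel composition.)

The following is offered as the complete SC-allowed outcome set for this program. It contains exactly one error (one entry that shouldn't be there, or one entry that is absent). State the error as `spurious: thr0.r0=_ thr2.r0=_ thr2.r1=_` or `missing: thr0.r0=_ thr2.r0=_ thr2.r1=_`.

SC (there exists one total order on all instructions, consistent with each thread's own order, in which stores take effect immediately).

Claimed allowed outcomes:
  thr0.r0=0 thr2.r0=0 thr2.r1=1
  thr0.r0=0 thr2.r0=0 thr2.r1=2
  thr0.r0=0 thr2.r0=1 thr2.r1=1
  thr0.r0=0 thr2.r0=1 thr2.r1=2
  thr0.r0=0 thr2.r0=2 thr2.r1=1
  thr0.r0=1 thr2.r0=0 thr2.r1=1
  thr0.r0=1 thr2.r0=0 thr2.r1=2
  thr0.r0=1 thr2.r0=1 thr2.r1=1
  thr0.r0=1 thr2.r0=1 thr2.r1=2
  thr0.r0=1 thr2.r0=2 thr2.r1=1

spurious: thr0.r0=1 thr2.r0=1 thr2.r1=2

outcome vector order: (thr0.r0,thr2.r0,thr2.r1)
under SC → 001; 002; 011; 012; 021; 101; 102; 111; 121
claimed∖SC = {112}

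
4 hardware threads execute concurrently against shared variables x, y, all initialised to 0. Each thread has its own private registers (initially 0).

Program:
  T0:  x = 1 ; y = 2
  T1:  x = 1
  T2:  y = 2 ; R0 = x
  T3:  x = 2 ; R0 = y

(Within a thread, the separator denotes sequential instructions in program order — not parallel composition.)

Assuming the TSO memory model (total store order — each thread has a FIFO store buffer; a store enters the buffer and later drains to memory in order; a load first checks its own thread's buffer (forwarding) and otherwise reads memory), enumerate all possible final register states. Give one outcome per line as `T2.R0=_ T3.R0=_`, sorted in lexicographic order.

outcome vector order: (T2.R0,T3.R0)
|TSO outcomes| = 6

T2.R0=0 T3.R0=0
T2.R0=0 T3.R0=2
T2.R0=1 T3.R0=0
T2.R0=1 T3.R0=2
T2.R0=2 T3.R0=0
T2.R0=2 T3.R0=2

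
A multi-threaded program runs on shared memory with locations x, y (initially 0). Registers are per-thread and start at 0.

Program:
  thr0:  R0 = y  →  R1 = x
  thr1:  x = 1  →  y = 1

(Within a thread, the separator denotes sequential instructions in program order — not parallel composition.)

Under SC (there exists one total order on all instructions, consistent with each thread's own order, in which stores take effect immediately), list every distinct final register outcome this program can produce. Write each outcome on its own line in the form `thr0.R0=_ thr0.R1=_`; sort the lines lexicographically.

thr0.R0=0 thr0.R1=0
thr0.R0=0 thr0.R1=1
thr0.R0=1 thr0.R1=1

outcome vector order: (thr0.R0,thr0.R1)
|SC outcomes| = 3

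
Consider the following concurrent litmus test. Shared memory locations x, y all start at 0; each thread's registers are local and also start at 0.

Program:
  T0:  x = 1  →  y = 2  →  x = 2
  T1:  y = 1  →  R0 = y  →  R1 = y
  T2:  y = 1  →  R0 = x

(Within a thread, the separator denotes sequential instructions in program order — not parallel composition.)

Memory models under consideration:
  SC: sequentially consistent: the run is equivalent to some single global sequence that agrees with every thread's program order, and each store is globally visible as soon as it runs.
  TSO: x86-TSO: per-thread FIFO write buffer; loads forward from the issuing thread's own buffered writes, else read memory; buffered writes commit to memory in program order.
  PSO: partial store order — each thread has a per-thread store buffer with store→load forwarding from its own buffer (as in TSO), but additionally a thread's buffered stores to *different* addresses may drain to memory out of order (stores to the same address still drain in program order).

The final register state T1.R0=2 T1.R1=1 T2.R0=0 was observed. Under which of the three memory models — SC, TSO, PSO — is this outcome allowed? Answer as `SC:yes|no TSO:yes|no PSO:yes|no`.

SC:no TSO:yes PSO:yes

outcome vector order: (T1.R0,T1.R1,T2.R0)
SC (11): 1/1/0, 1/1/1, 1/1/2, 1/2/0, 1/2/1, 1/2/2, 2/1/1, 2/1/2, 2/2/0, 2/2/1, 2/2/2
TSO (12): 1/1/0, 1/1/1, 1/1/2, 1/2/0, 1/2/1, 1/2/2, 2/1/0, 2/1/1, 2/1/2, 2/2/0, 2/2/1, 2/2/2
PSO (12): 1/1/0, 1/1/1, 1/1/2, 1/2/0, 1/2/1, 1/2/2, 2/1/0, 2/1/1, 2/1/2, 2/2/0, 2/2/1, 2/2/2
target 2/1/0 ∈ {TSO,PSO}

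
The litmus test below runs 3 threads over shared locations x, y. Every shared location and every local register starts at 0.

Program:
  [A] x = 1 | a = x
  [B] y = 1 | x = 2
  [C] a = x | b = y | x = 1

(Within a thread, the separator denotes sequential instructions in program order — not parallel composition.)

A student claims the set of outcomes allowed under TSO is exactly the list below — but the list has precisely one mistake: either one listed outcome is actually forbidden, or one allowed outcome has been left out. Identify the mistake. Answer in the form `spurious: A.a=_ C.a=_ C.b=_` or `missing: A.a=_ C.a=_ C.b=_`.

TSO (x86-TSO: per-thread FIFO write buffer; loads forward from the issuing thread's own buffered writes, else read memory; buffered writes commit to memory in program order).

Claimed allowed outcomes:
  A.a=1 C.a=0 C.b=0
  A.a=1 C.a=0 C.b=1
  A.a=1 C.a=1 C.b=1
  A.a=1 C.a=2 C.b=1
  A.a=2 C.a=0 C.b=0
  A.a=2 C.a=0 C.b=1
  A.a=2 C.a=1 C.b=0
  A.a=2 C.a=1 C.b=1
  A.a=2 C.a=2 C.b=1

outcome vector order: (A.a,C.a,C.b)
TSO: 10 outcomes — {(1,0,0); (1,0,1); (1,1,0); (1,1,1); (1,2,1); (2,0,0); (2,0,1); (2,1,0); (2,1,1); (2,2,1)}
TSO∖claimed = {(1,1,0)}

missing: A.a=1 C.a=1 C.b=0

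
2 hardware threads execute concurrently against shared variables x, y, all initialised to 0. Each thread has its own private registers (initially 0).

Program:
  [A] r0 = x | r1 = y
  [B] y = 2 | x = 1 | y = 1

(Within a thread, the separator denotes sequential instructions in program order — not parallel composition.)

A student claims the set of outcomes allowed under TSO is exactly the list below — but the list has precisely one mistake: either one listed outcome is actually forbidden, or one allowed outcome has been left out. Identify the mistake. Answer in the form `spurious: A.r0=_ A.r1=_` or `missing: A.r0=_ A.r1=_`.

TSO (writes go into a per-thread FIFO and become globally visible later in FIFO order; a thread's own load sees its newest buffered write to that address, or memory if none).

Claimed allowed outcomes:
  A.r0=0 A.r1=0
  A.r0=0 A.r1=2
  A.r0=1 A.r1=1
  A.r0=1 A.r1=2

outcome vector order: (A.r0,A.r1)
[TSO] allowed = {(0,0) (0,1) (0,2) (1,1) (1,2)}
TSO∖claimed = {(0,1)}

missing: A.r0=0 A.r1=1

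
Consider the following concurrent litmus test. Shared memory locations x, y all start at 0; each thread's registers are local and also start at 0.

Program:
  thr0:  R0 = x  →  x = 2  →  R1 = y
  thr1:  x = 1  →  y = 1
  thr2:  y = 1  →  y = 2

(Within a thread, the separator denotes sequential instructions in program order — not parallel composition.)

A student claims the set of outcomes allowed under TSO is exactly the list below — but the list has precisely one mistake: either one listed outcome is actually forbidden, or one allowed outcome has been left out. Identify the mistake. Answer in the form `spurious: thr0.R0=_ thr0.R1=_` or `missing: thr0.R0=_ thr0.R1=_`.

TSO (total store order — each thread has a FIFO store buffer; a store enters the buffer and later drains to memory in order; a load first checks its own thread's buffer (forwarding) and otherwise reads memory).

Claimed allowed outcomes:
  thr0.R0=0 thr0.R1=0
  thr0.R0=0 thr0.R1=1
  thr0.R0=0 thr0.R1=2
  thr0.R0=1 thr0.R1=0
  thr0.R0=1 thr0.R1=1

missing: thr0.R0=1 thr0.R1=2

outcome vector order: (thr0.R0,thr0.R1)
TSO (6): 0/0, 0/1, 0/2, 1/0, 1/1, 1/2
TSO∖claimed = {1/2}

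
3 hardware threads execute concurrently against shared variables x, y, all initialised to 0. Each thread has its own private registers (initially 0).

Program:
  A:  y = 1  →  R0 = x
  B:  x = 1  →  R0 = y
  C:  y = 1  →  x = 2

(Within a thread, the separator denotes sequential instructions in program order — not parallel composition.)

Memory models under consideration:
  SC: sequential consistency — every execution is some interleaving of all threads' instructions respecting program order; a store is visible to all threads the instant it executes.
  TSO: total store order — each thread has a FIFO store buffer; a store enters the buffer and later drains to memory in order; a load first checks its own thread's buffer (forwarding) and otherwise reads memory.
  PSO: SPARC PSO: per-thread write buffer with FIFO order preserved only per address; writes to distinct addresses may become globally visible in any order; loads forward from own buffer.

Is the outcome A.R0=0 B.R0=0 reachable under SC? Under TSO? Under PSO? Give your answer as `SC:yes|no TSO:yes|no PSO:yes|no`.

outcome vector order: (A.R0,B.R0)
under SC → (0,1) (1,0) (1,1) (2,0) (2,1)
under TSO → (0,0) (0,1) (1,0) (1,1) (2,0) (2,1)
under PSO → (0,0) (0,1) (1,0) (1,1) (2,0) (2,1)
target (0,0) ∈ {TSO,PSO}

SC:no TSO:yes PSO:yes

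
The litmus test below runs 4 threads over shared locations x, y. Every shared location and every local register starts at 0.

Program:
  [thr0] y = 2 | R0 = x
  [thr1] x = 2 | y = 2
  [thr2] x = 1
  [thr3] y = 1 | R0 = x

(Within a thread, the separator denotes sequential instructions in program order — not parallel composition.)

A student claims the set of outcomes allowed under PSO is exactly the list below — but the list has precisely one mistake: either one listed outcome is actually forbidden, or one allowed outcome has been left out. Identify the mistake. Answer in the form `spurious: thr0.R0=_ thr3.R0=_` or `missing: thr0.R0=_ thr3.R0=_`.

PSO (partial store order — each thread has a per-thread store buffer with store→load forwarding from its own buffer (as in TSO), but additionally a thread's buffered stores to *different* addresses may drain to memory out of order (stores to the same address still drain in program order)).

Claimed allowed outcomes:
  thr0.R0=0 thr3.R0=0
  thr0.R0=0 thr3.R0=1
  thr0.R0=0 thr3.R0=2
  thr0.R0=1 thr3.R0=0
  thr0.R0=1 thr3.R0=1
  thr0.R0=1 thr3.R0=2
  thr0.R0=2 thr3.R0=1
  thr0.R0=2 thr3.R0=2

missing: thr0.R0=2 thr3.R0=0

outcome vector order: (thr0.R0,thr3.R0)
PSO: 9 outcomes — {<0 0> <0 1> <0 2> <1 0> <1 1> <1 2> <2 0> <2 1> <2 2>}
PSO∖claimed = {<2 0>}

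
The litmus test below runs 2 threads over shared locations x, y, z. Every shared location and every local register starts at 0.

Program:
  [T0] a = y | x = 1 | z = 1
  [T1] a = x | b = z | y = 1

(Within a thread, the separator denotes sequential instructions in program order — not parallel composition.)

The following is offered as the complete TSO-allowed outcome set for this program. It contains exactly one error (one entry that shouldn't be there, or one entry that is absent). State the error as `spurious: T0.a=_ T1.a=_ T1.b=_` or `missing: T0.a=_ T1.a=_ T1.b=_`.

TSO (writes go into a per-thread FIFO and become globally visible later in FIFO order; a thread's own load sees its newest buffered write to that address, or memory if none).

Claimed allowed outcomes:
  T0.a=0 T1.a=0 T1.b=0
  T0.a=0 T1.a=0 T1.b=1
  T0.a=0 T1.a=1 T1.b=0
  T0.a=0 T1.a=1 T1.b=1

missing: T0.a=1 T1.a=0 T1.b=0

outcome vector order: (T0.a,T1.a,T1.b)
TSO: 5 outcomes — {(0,0,0); (0,0,1); (0,1,0); (0,1,1); (1,0,0)}
TSO∖claimed = {(1,0,0)}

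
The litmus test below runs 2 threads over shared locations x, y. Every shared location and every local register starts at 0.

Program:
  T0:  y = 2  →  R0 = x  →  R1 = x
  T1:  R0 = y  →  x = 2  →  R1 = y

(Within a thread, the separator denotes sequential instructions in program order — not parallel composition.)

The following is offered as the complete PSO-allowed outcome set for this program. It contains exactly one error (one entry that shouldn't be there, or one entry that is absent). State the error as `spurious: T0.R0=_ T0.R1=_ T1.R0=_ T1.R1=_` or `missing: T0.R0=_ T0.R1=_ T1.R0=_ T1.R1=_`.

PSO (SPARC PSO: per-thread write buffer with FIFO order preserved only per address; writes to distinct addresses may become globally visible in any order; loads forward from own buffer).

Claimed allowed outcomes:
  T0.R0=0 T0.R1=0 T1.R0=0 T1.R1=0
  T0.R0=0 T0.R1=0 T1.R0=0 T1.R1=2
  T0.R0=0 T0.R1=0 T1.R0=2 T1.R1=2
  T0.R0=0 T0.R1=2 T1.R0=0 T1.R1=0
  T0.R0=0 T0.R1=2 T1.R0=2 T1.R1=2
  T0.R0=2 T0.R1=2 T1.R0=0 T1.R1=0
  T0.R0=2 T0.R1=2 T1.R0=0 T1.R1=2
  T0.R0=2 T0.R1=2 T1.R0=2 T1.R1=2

missing: T0.R0=0 T0.R1=2 T1.R0=0 T1.R1=2

outcome vector order: (T0.R0,T0.R1,T1.R0,T1.R1)
under PSO → <0 0 0 0> <0 0 0 2> <0 0 2 2> <0 2 0 0> <0 2 0 2> <0 2 2 2> <2 2 0 0> <2 2 0 2> <2 2 2 2>
PSO∖claimed = {<0 2 0 2>}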